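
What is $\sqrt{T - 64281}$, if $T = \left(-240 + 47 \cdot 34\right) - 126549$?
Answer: $4 i \sqrt{11842} \approx 435.28 i$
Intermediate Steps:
$T = -125191$ ($T = \left(-240 + 1598\right) - 126549 = 1358 - 126549 = -125191$)
$\sqrt{T - 64281} = \sqrt{-125191 - 64281} = \sqrt{-189472} = 4 i \sqrt{11842}$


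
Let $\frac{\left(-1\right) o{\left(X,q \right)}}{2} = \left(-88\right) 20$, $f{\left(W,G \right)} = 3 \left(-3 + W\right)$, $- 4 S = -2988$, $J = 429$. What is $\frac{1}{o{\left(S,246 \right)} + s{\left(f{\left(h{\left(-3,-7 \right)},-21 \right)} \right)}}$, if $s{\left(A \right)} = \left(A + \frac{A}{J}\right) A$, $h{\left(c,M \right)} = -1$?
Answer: $\frac{143}{524000} \approx 0.0002729$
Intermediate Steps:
$S = 747$ ($S = \left(- \frac{1}{4}\right) \left(-2988\right) = 747$)
$f{\left(W,G \right)} = -9 + 3 W$
$o{\left(X,q \right)} = 3520$ ($o{\left(X,q \right)} = - 2 \left(\left(-88\right) 20\right) = \left(-2\right) \left(-1760\right) = 3520$)
$s{\left(A \right)} = \frac{430 A^{2}}{429}$ ($s{\left(A \right)} = \left(A + \frac{A}{429}\right) A = \frac{430 A}{429} A = \frac{430 A^{2}}{429}$)
$\frac{1}{o{\left(S,246 \right)} + s{\left(f{\left(h{\left(-3,-7 \right)},-21 \right)} \right)}} = \frac{1}{3520 + \frac{430 \left(-9 + 3 \left(-1\right)\right)^{2}}{429}} = \frac{1}{3520 + \frac{430 \left(-9 - 3\right)^{2}}{429}} = \frac{1}{3520 + \frac{430 \left(-12\right)^{2}}{429}} = \frac{1}{3520 + \frac{430}{429} \cdot 144} = \frac{1}{3520 + \frac{20640}{143}} = \frac{1}{\frac{524000}{143}} = \frac{143}{524000}$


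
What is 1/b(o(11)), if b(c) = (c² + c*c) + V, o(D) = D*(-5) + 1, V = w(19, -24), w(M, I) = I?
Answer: 1/5808 ≈ 0.00017218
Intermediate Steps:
V = -24
o(D) = 1 - 5*D (o(D) = -5*D + 1 = 1 - 5*D)
b(c) = -24 + 2*c² (b(c) = (c² + c*c) - 24 = (c² + c²) - 24 = 2*c² - 24 = -24 + 2*c²)
1/b(o(11)) = 1/(-24 + 2*(1 - 5*11)²) = 1/(-24 + 2*(1 - 55)²) = 1/(-24 + 2*(-54)²) = 1/(-24 + 2*2916) = 1/(-24 + 5832) = 1/5808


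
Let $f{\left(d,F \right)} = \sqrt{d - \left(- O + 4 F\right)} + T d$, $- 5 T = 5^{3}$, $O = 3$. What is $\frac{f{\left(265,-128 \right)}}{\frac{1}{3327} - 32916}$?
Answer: $\frac{22041375}{109511531} - \frac{6654 \sqrt{195}}{109511531} \approx 0.20042$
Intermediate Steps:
$T = -25$ ($T = - \frac{5^{3}}{5} = \left(- \frac{1}{5}\right) 125 = -25$)
$f{\left(d,F \right)} = \sqrt{3 + d - 4 F} - 25 d$ ($f{\left(d,F \right)} = \sqrt{d - \left(-3 + 4 F\right)} - 25 d = \sqrt{3 + d - 4 F} - 25 d$)
$\frac{f{\left(265,-128 \right)}}{\frac{1}{3327} - 32916} = \frac{\sqrt{3 + 265 - -512} - 6625}{\frac{1}{3327} - 32916} = \frac{\sqrt{3 + 265 + 512} - 6625}{\frac{1}{3327} - 32916} = \frac{\sqrt{780} - 6625}{- \frac{109511531}{3327}} = \left(2 \sqrt{195} - 6625\right) \left(- \frac{3327}{109511531}\right) = \left(-6625 + 2 \sqrt{195}\right) \left(- \frac{3327}{109511531}\right) = \frac{22041375}{109511531} - \frac{6654 \sqrt{195}}{109511531}$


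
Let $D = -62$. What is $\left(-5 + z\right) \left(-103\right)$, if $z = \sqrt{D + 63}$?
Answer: $412$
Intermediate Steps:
$z = 1$ ($z = \sqrt{-62 + 63} = \sqrt{1} = 1$)
$\left(-5 + z\right) \left(-103\right) = \left(-5 + 1\right) \left(-103\right) = \left(-4\right) \left(-103\right) = 412$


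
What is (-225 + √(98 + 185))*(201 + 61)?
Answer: -58950 + 262*√283 ≈ -54543.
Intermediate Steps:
(-225 + √(98 + 185))*(201 + 61) = (-225 + √283)*262 = -58950 + 262*√283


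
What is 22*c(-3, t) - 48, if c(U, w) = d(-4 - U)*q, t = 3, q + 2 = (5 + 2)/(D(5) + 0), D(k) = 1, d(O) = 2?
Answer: 172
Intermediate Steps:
q = 5 (q = -2 + (5 + 2)/(1 + 0) = -2 + 7/1 = -2 + 7*1 = -2 + 7 = 5)
c(U, w) = 10 (c(U, w) = 2*5 = 10)
22*c(-3, t) - 48 = 22*10 - 48 = 220 - 48 = 172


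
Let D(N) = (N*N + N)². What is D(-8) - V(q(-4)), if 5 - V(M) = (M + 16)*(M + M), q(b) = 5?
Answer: 3341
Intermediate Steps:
V(M) = 5 - 2*M*(16 + M) (V(M) = 5 - (M + 16)*(M + M) = 5 - (16 + M)*2*M = 5 - 2*M*(16 + M))
D(N) = (N + N²)² (D(N) = (N² + N)² = (N + N²)²)
D(-8) - V(q(-4)) = (-8)²*(1 - 8)² - (5 - 32*5 - 2*5²) = 64*(-7)² - (5 - 160 - 2*25) = 64*49 - (5 - 160 - 50) = 3136 - 1*(-205) = 3136 + 205 = 3341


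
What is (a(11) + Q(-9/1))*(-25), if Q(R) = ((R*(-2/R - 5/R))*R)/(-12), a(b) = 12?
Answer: -675/4 ≈ -168.75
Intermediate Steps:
Q(R) = 7*R/12 (Q(R) = ((R*(-7/R))*R)*(-1/12) = -7*R*(-1/12) = 7*R/12)
(a(11) + Q(-9/1))*(-25) = (12 + 7*(-9/1)/12)*(-25) = (12 + 7*(-9*1)/12)*(-25) = (12 + (7/12)*(-9))*(-25) = (12 - 21/4)*(-25) = (27/4)*(-25) = -675/4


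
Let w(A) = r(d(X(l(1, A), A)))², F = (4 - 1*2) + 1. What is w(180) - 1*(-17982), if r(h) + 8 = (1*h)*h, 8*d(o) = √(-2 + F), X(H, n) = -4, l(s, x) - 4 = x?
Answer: 73915393/4096 ≈ 18046.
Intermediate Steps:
F = 3 (F = (4 - 2) + 1 = 2 + 1 = 3)
l(s, x) = 4 + x
d(o) = ⅛ (d(o) = √(-2 + 3)/8 = √1/8 = (⅛)*1 = ⅛)
r(h) = -8 + h² (r(h) = -8 + (1*h)*h = -8 + h*h = -8 + h²)
w(A) = 261121/4096 (w(A) = (-8 + (⅛)²)² = (-8 + 1/64)² = (-511/64)² = 261121/4096)
w(180) - 1*(-17982) = 261121/4096 - 1*(-17982) = 261121/4096 + 17982 = 73915393/4096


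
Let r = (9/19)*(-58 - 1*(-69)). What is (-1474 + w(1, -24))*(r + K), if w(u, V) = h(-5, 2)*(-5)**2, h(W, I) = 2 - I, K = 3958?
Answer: -110993674/19 ≈ -5.8418e+6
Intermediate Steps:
w(u, V) = 0 (w(u, V) = (2 - 1*2)*(-5)**2 = (2 - 2)*25 = 0*25 = 0)
r = 99/19 (r = (9*(1/19))*(-58 + 69) = (9/19)*11 = 99/19 ≈ 5.2105)
(-1474 + w(1, -24))*(r + K) = (-1474 + 0)*(99/19 + 3958) = -1474*75301/19 = -110993674/19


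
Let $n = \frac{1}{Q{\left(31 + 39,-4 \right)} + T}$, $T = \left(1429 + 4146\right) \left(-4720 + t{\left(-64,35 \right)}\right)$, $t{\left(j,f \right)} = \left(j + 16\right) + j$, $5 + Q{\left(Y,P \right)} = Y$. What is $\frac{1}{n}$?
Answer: $-26938335$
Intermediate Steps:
$Q{\left(Y,P \right)} = -5 + Y$
$t{\left(j,f \right)} = 16 + 2 j$ ($t{\left(j,f \right)} = \left(16 + j\right) + j = 16 + 2 j$)
$T = -26938400$ ($T = \left(1429 + 4146\right) \left(-4720 + \left(16 + 2 \left(-64\right)\right)\right) = 5575 \left(-4720 + \left(16 - 128\right)\right) = 5575 \left(-4720 - 112\right) = 5575 \left(-4832\right) = -26938400$)
$n = - \frac{1}{26938335}$ ($n = \frac{1}{\left(-5 + \left(31 + 39\right)\right) - 26938400} = \frac{1}{\left(-5 + 70\right) - 26938400} = \frac{1}{65 - 26938400} = \frac{1}{-26938335} = - \frac{1}{26938335} \approx -3.7122 \cdot 10^{-8}$)
$\frac{1}{n} = \frac{1}{- \frac{1}{26938335}} = -26938335$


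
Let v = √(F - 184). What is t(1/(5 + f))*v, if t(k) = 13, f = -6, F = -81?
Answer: 13*I*√265 ≈ 211.62*I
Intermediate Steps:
v = I*√265 (v = √(-81 - 184) = √(-265) = I*√265 ≈ 16.279*I)
t(1/(5 + f))*v = 13*(I*√265) = 13*I*√265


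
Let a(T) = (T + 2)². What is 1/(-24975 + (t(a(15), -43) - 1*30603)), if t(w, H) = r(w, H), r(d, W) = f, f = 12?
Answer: -1/55566 ≈ -1.7997e-5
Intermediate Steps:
r(d, W) = 12
a(T) = (2 + T)²
t(w, H) = 12
1/(-24975 + (t(a(15), -43) - 1*30603)) = 1/(-24975 + (12 - 1*30603)) = 1/(-24975 + (12 - 30603)) = 1/(-24975 - 30591) = 1/(-55566) = -1/55566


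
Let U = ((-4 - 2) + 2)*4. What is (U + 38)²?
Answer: 484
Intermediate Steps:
U = -16 (U = (-6 + 2)*4 = -4*4 = -16)
(U + 38)² = (-16 + 38)² = 22² = 484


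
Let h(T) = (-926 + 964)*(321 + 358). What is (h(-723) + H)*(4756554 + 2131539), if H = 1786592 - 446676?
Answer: 9407192595774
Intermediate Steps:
H = 1339916
h(T) = 25802 (h(T) = 38*679 = 25802)
(h(-723) + H)*(4756554 + 2131539) = (25802 + 1339916)*(4756554 + 2131539) = 1365718*6888093 = 9407192595774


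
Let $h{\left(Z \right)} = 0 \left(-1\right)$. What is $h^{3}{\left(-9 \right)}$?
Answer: $0$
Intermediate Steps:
$h{\left(Z \right)} = 0$
$h^{3}{\left(-9 \right)} = 0^{3} = 0$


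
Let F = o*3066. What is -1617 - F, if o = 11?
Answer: -35343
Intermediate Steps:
F = 33726 (F = 11*3066 = 33726)
-1617 - F = -1617 - 1*33726 = -1617 - 33726 = -35343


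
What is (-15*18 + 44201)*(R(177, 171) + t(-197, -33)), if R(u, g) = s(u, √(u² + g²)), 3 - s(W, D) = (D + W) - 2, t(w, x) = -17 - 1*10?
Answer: -8742269 - 131793*√6730 ≈ -1.9554e+7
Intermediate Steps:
t(w, x) = -27 (t(w, x) = -17 - 10 = -27)
s(W, D) = 5 - D - W (s(W, D) = 3 - ((D + W) - 2) = 3 - (-2 + D + W) = 3 + (2 - D - W) = 5 - D - W)
R(u, g) = 5 - u - √(g² + u²) (R(u, g) = 5 - √(u² + g²) - u = 5 - √(g² + u²) - u = 5 - u - √(g² + u²))
(-15*18 + 44201)*(R(177, 171) + t(-197, -33)) = (-15*18 + 44201)*((5 - 1*177 - √(171² + 177²)) - 27) = (-270 + 44201)*((5 - 177 - √(29241 + 31329)) - 27) = 43931*((5 - 177 - √60570) - 27) = 43931*((5 - 177 - 3*√6730) - 27) = 43931*((-172 - 3*√6730) - 27) = 43931*(-199 - 3*√6730) = -8742269 - 131793*√6730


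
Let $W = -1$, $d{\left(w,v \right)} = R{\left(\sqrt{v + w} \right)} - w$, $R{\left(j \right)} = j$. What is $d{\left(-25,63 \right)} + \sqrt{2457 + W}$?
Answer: $25 + \sqrt{38} + 2 \sqrt{614} \approx 80.722$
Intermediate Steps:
$d{\left(w,v \right)} = \sqrt{v + w} - w$
$d{\left(-25,63 \right)} + \sqrt{2457 + W} = \left(\sqrt{63 - 25} - -25\right) + \sqrt{2457 - 1} = \left(\sqrt{38} + 25\right) + \sqrt{2456} = \left(25 + \sqrt{38}\right) + 2 \sqrt{614} = 25 + \sqrt{38} + 2 \sqrt{614}$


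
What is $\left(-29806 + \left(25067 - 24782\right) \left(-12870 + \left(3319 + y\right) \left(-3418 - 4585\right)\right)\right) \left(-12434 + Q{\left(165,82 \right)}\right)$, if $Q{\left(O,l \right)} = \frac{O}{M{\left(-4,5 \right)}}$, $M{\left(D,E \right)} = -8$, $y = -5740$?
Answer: $- \frac{549822094351763}{8} \approx -6.8728 \cdot 10^{13}$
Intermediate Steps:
$Q{\left(O,l \right)} = - \frac{O}{8}$ ($Q{\left(O,l \right)} = \frac{O}{-8} = O \left(- \frac{1}{8}\right) = - \frac{O}{8}$)
$\left(-29806 + \left(25067 - 24782\right) \left(-12870 + \left(3319 + y\right) \left(-3418 - 4585\right)\right)\right) \left(-12434 + Q{\left(165,82 \right)}\right) = \left(-29806 + \left(25067 - 24782\right) \left(-12870 + \left(3319 - 5740\right) \left(-3418 - 4585\right)\right)\right) \left(-12434 - \frac{165}{8}\right) = \left(-29806 + 285 \left(-12870 - -19375263\right)\right) \left(-12434 - \frac{165}{8}\right) = \left(-29806 + 285 \left(-12870 + 19375263\right)\right) \left(- \frac{99637}{8}\right) = \left(-29806 + 285 \cdot 19362393\right) \left(- \frac{99637}{8}\right) = \left(-29806 + 5518282005\right) \left(- \frac{99637}{8}\right) = 5518252199 \left(- \frac{99637}{8}\right) = - \frac{549822094351763}{8}$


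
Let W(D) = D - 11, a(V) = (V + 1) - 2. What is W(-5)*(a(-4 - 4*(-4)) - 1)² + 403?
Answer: -1197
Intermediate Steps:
a(V) = -1 + V (a(V) = (1 + V) - 2 = -1 + V)
W(D) = -11 + D
W(-5)*(a(-4 - 4*(-4)) - 1)² + 403 = (-11 - 5)*((-1 + (-4 - 4*(-4))) - 1)² + 403 = -16*((-1 + (-4 + 16)) - 1)² + 403 = -16*((-1 + 12) - 1)² + 403 = -16*(11 - 1)² + 403 = -16*10² + 403 = -16*100 + 403 = -1600 + 403 = -1197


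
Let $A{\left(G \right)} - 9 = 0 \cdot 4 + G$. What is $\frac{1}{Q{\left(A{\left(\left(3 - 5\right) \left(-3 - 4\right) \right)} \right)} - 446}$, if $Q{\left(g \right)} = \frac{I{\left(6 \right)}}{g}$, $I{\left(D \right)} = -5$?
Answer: $- \frac{23}{10263} \approx -0.0022411$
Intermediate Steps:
$A{\left(G \right)} = 9 + G$ ($A{\left(G \right)} = 9 + \left(0 \cdot 4 + G\right) = 9 + \left(0 + G\right) = 9 + G$)
$Q{\left(g \right)} = - \frac{5}{g}$
$\frac{1}{Q{\left(A{\left(\left(3 - 5\right) \left(-3 - 4\right) \right)} \right)} - 446} = \frac{1}{- \frac{5}{9 + \left(3 - 5\right) \left(-3 - 4\right)} - 446} = \frac{1}{- \frac{5}{9 - -14} - 446} = \frac{1}{- \frac{5}{9 + 14} - 446} = \frac{1}{- \frac{5}{23} - 446} = \frac{1}{- \frac{10263}{23}} = - \frac{23}{10263}$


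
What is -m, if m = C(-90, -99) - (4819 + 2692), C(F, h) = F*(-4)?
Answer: 7151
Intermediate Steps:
C(F, h) = -4*F
m = -7151 (m = -4*(-90) - (4819 + 2692) = 360 - 1*7511 = 360 - 7511 = -7151)
-m = -1*(-7151) = 7151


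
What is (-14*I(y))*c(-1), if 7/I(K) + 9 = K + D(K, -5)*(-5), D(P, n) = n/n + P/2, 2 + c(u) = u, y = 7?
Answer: -12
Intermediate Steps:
c(u) = -2 + u
D(P, n) = 1 + P/2 (D(P, n) = 1 + P*(½) = 1 + P/2)
I(K) = 7/(-14 - 3*K/2) (I(K) = 7/(-9 + (K + (1 + K/2)*(-5))) = 7/(-9 + (K + (-5 - 5*K/2))) = 7/(-9 + (-5 - 3*K/2)) = 7/(-14 - 3*K/2))
(-14*I(y))*c(-1) = (-(-196)/(28 + 3*7))*(-2 - 1) = -(-196)/(28 + 21)*(-3) = -(-196)/49*(-3) = -14*(-2/7)*(-3) = 4*(-3) = -12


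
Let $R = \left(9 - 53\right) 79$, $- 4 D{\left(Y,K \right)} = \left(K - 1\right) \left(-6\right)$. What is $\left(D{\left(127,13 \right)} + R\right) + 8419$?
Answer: $4961$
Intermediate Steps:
$D{\left(Y,K \right)} = - \frac{3}{2} + \frac{3 K}{2}$ ($D{\left(Y,K \right)} = - \frac{\left(K - 1\right) \left(-6\right)}{4} = - \frac{\left(-1 + K\right) \left(-6\right)}{4} = - \frac{6 - 6 K}{4} = - \frac{3}{2} + \frac{3 K}{2}$)
$R = -3476$ ($R = \left(-44\right) 79 = -3476$)
$\left(D{\left(127,13 \right)} + R\right) + 8419 = \left(\left(- \frac{3}{2} + \frac{3}{2} \cdot 13\right) - 3476\right) + 8419 = \left(\left(- \frac{3}{2} + \frac{39}{2}\right) - 3476\right) + 8419 = \left(18 - 3476\right) + 8419 = -3458 + 8419 = 4961$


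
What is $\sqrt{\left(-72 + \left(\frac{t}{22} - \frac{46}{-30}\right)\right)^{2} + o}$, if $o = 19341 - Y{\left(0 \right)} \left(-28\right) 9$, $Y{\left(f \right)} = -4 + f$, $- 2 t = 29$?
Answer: $\frac{\sqrt{10189500049}}{660} \approx 152.94$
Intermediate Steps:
$t = - \frac{29}{2}$ ($t = \left(- \frac{1}{2}\right) 29 = - \frac{29}{2} \approx -14.5$)
$o = 18333$ ($o = 19341 - \left(-4 + 0\right) \left(-28\right) 9 = 19341 - \left(-4\right) \left(-28\right) 9 = 19341 - 112 \cdot 9 = 19341 - 1008 = 18333$)
$\sqrt{\left(-72 + \left(\frac{t}{22} - \frac{46}{-30}\right)\right)^{2} + o} = \sqrt{\left(-72 - \left(- \frac{23}{15} + \frac{29}{44}\right)\right)^{2} + 18333} = \sqrt{\left(-72 - - \frac{577}{660}\right)^{2} + 18333} = \sqrt{\left(-72 + \left(- \frac{29}{44} + \frac{23}{15}\right)\right)^{2} + 18333} = \sqrt{\left(-72 + \frac{577}{660}\right)^{2} + 18333} = \sqrt{\left(- \frac{46943}{660}\right)^{2} + 18333} = \sqrt{\frac{2203645249}{435600} + 18333} = \sqrt{\frac{10189500049}{435600}} = \frac{\sqrt{10189500049}}{660}$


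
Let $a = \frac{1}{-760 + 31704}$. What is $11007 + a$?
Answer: $\frac{340600609}{30944} \approx 11007.0$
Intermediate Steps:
$a = \frac{1}{30944} \approx 3.2316 \cdot 10^{-5}$
$11007 + a = 11007 + \frac{1}{30944} = \frac{340600609}{30944}$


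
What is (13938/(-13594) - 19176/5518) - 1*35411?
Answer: -664144153460/18752923 ≈ -35416.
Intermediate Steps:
(13938/(-13594) - 19176/5518) - 1*35411 = (13938*(-1/13594) - 19176*1/5518) - 35411 = (-6969/6797 - 9588/2759) - 35411 = -84397107/18752923 - 35411 = -664144153460/18752923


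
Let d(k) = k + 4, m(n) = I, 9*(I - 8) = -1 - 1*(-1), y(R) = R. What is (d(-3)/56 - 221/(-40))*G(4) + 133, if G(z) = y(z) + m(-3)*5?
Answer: 13191/35 ≈ 376.89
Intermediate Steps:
I = 8 (I = 8 + (-1 - 1*(-1))/9 = 8 + (-1 + 1)/9 = 8 + (⅑)*0 = 8 + 0 = 8)
m(n) = 8
d(k) = 4 + k
G(z) = 40 + z (G(z) = z + 8*5 = z + 40 = 40 + z)
(d(-3)/56 - 221/(-40))*G(4) + 133 = ((4 - 3)/56 - 221/(-40))*(40 + 4) + 133 = (1*(1/56) - 221*(-1/40))*44 + 133 = (1/56 + 221/40)*44 + 133 = (194/35)*44 + 133 = 8536/35 + 133 = 13191/35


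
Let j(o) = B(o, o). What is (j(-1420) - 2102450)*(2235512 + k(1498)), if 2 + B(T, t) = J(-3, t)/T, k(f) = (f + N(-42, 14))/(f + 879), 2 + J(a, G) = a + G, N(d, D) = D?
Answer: -793214312034494872/168767 ≈ -4.7001e+12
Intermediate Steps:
J(a, G) = -2 + G + a (J(a, G) = -2 + (a + G) = -2 + (G + a) = -2 + G + a)
k(f) = (14 + f)/(879 + f) (k(f) = (f + 14)/(f + 879) = (14 + f)/(879 + f))
B(T, t) = -2 + (-5 + t)/T (B(T, t) = -2 + (-2 + t - 3)/T = -2 + (-5 + t)/T)
j(o) = (-5 - o)/o (j(o) = (-5 + o - 2*o)/o = (-5 - o)/o)
(j(-1420) - 2102450)*(2235512 + k(1498)) = ((-5 - 1*(-1420))/(-1420) - 2102450)*(2235512 + (14 + 1498)/(879 + 1498)) = (-(-5 + 1420)/1420 - 2102450)*(2235512 + 1512/2377) = (-1/1420*1415 - 2102450)*(2235512 + (1/2377)*1512) = (-283/284 - 2102450)*(2235512 + 1512/2377) = -597096083/284*5313813536/2377 = -793214312034494872/168767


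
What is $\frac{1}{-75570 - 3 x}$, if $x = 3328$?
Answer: $- \frac{1}{85554} \approx -1.1689 \cdot 10^{-5}$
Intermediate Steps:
$\frac{1}{-75570 - 3 x} = \frac{1}{-75570 - 9984} = \frac{1}{-85554} = - \frac{1}{85554}$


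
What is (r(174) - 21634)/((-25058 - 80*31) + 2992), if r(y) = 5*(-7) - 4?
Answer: 21673/24546 ≈ 0.88295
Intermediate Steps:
r(y) = -39 (r(y) = -35 - 4 = -39)
(r(174) - 21634)/((-25058 - 80*31) + 2992) = (-39 - 21634)/((-25058 - 80*31) + 2992) = -21673/((-25058 - 2480) + 2992) = -21673/(-27538 + 2992) = -21673/(-24546) = -21673*(-1/24546) = 21673/24546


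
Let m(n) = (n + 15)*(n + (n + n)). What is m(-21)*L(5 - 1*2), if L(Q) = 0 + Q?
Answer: 1134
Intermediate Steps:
L(Q) = Q
m(n) = 3*n*(15 + n) (m(n) = (15 + n)*(n + 2*n) = (15 + n)*(3*n) = 3*n*(15 + n))
m(-21)*L(5 - 1*2) = (3*(-21)*(15 - 21))*(5 - 1*2) = (3*(-21)*(-6))*(5 - 2) = 378*3 = 1134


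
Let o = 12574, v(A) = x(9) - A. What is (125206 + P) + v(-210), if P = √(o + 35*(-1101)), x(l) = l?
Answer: 125425 + I*√25961 ≈ 1.2543e+5 + 161.12*I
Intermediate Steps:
v(A) = 9 - A
P = I*√25961 (P = √(12574 + 35*(-1101)) = √(12574 - 38535) = √(-25961) = I*√25961 ≈ 161.12*I)
(125206 + P) + v(-210) = (125206 + I*√25961) + (9 - 1*(-210)) = (125206 + I*√25961) + (9 + 210) = (125206 + I*√25961) + 219 = 125425 + I*√25961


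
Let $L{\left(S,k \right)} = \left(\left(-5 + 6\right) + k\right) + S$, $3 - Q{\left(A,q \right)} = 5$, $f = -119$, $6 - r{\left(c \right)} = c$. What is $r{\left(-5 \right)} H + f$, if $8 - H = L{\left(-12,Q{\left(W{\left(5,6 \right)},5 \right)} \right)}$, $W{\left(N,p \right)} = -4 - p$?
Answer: $112$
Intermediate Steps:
$r{\left(c \right)} = 6 - c$
$Q{\left(A,q \right)} = -2$ ($Q{\left(A,q \right)} = 3 - 5 = -2$)
$L{\left(S,k \right)} = 1 + S + k$ ($L{\left(S,k \right)} = \left(1 + k\right) + S = 1 + S + k$)
$H = 21$ ($H = 8 - \left(1 - 12 - 2\right) = 8 - -13 = 8 + 13 = 21$)
$r{\left(-5 \right)} H + f = \left(6 - -5\right) 21 - 119 = \left(6 + 5\right) 21 - 119 = 11 \cdot 21 - 119 = 231 - 119 = 112$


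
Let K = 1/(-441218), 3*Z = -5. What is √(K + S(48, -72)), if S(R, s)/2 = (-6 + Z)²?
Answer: √205964372317430/1323654 ≈ 10.842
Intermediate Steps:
Z = -5/3 (Z = (⅓)*(-5) = -5/3 ≈ -1.6667)
S(R, s) = 1058/9 (S(R, s) = 2*(-6 - 5/3)² = 2*(-23/3)² = 2*(529/9) = 1058/9)
K = -1/441218 ≈ -2.2665e-6
√(K + S(48, -72)) = √(-1/441218 + 1058/9) = √(466808635/3970962) = √205964372317430/1323654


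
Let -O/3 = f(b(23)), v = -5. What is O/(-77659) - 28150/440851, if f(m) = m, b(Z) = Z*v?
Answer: -2338194445/34236047809 ≈ -0.068296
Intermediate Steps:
b(Z) = -5*Z (b(Z) = Z*(-5) = -5*Z)
O = 345 (O = -(-15)*23 = -3*(-115) = 345)
O/(-77659) - 28150/440851 = 345/(-77659) - 28150/440851 = 345*(-1/77659) - 28150*1/440851 = -345/77659 - 28150/440851 = -2338194445/34236047809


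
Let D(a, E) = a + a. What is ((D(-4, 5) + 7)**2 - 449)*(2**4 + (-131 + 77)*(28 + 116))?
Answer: 3476480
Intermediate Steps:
D(a, E) = 2*a
((D(-4, 5) + 7)**2 - 449)*(2**4 + (-131 + 77)*(28 + 116)) = ((2*(-4) + 7)**2 - 449)*(2**4 + (-131 + 77)*(28 + 116)) = ((-8 + 7)**2 - 449)*(16 - 54*144) = ((-1)**2 - 449)*(16 - 7776) = (1 - 449)*(-7760) = -448*(-7760) = 3476480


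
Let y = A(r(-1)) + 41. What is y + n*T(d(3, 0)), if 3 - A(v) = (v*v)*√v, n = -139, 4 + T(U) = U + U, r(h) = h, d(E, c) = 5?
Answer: -790 - I ≈ -790.0 - 1.0*I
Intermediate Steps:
T(U) = -4 + 2*U (T(U) = -4 + (U + U) = -4 + 2*U)
A(v) = 3 - v^(5/2) (A(v) = 3 - v*v*√v = 3 - v²*√v = 3 - v^(5/2))
y = 44 - I (y = (3 - (-1)^(5/2)) + 41 = (3 - I) + 41 = 44 - I ≈ 44.0 - 1.0*I)
y + n*T(d(3, 0)) = (44 - I) - 139*(-4 + 2*5) = (44 - I) - 139*(-4 + 10) = (44 - I) - 139*6 = (44 - I) - 834 = -790 - I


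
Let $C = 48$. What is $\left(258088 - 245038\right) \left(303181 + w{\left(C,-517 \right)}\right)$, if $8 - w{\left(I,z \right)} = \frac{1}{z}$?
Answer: $\frac{2045570717700}{517} \approx 3.9566 \cdot 10^{9}$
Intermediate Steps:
$w{\left(I,z \right)} = 8 - \frac{1}{z}$
$\left(258088 - 245038\right) \left(303181 + w{\left(C,-517 \right)}\right) = \left(258088 - 245038\right) \left(303181 + \left(8 - \frac{1}{-517}\right)\right) = 13050 \left(303181 + \left(8 - - \frac{1}{517}\right)\right) = 13050 \left(303181 + \left(8 + \frac{1}{517}\right)\right) = 13050 \left(303181 + \frac{4137}{517}\right) = 13050 \cdot \frac{156748714}{517} = \frac{2045570717700}{517}$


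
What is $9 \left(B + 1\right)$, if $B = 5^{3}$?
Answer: $1134$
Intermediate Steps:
$B = 125$
$9 \left(B + 1\right) = 9 \left(125 + 1\right) = 9 \cdot 126 = 1134$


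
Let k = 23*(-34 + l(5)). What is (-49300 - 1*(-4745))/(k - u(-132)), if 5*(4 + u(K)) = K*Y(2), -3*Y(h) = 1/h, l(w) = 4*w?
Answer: 222775/1612 ≈ 138.20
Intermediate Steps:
Y(h) = -1/(3*h)
k = -322 (k = 23*(-34 + 4*5) = 23*(-34 + 20) = 23*(-14) = -322)
u(K) = -4 - K/30 (u(K) = -4 + (K*(-⅓/2))/5 = -4 + (K*(-⅓*½))/5 = -4 + (K*(-⅙))/5 = -4 + (-K/6)/5 = -4 - K/30)
(-49300 - 1*(-4745))/(k - u(-132)) = (-49300 - 1*(-4745))/(-322 - (-4 - 1/30*(-132))) = (-49300 + 4745)/(-322 - (-4 + 22/5)) = -44555/(-322 - 1*⅖) = -44555/(-322 - ⅖) = -44555/(-1612/5) = -44555*(-5/1612) = 222775/1612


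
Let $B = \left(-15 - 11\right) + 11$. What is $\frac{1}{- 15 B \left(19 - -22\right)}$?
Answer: $\frac{1}{9225} \approx 0.0001084$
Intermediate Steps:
$B = -15$ ($B = -26 + 11 = -15$)
$\frac{1}{- 15 B \left(19 - -22\right)} = \frac{1}{\left(-15\right) \left(-15\right) \left(19 - -22\right)} = \frac{1}{225 \left(19 + 22\right)} = \frac{1}{225 \cdot 41} = \frac{1}{9225}$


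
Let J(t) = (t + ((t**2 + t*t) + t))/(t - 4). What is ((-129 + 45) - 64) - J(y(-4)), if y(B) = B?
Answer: -145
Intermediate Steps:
J(t) = (2*t + 2*t**2)/(-4 + t) (J(t) = (t + ((t**2 + t**2) + t))/(-4 + t) = (t + (2*t**2 + t))/(-4 + t) = (t + (t + 2*t**2))/(-4 + t) = (2*t + 2*t**2)/(-4 + t))
((-129 + 45) - 64) - J(y(-4)) = ((-129 + 45) - 64) - 2*(-4)*(1 - 4)/(-4 - 4) = (-84 - 64) - 2*(-4)*(-3)/(-8) = -148 - 2*(-4)*(-1)*(-3)/8 = -148 - 1*(-3) = -148 + 3 = -145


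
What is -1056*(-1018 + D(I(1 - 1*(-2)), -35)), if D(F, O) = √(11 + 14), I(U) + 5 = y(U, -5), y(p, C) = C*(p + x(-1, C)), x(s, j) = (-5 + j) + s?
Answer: 1069728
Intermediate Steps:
x(s, j) = -5 + j + s
y(p, C) = C*(-6 + C + p) (y(p, C) = C*(p + (-5 + C - 1)) = C*(p + (-6 + C)) = C*(-6 + C + p))
I(U) = 50 - 5*U (I(U) = -5 - 5*(-6 - 5 + U) = -5 - 5*(-11 + U) = -5 + (55 - 5*U) = 50 - 5*U)
D(F, O) = 5 (D(F, O) = √25 = 5)
-1056*(-1018 + D(I(1 - 1*(-2)), -35)) = -1056*(-1018 + 5) = -1056*(-1013) = 1069728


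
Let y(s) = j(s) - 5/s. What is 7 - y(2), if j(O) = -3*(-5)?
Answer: -11/2 ≈ -5.5000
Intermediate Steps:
j(O) = 15
y(s) = 15 - 5/s
7 - y(2) = 7 - (15 - 5/2) = 7 - 1*25/2 = 7 - 25/2 = -11/2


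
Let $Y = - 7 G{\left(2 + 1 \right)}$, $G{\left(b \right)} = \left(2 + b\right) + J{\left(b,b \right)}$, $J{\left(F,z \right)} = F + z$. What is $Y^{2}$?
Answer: $5929$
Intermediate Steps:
$G{\left(b \right)} = 2 + 3 b$ ($G{\left(b \right)} = \left(2 + b\right) + \left(b + b\right) = \left(2 + b\right) + 2 b = 2 + 3 b$)
$Y = -77$ ($Y = - 7 \left(2 + 3 \left(2 + 1\right)\right) = - 7 \left(2 + 3 \cdot 3\right) = - 7 \left(2 + 9\right) = \left(-7\right) 11 = -77$)
$Y^{2} = \left(-77\right)^{2} = 5929$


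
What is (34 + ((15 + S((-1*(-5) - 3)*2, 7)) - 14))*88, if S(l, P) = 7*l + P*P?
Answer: 9856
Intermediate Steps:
S(l, P) = P² + 7*l (S(l, P) = 7*l + P² = P² + 7*l)
(34 + ((15 + S((-1*(-5) - 3)*2, 7)) - 14))*88 = (34 + ((15 + (7² + 7*((-1*(-5) - 3)*2))) - 14))*88 = (34 + ((15 + (49 + 7*((5 - 3)*2))) - 14))*88 = (34 + ((15 + (49 + 7*(2*2))) - 14))*88 = (34 + ((15 + (49 + 7*4)) - 14))*88 = (34 + ((15 + (49 + 28)) - 14))*88 = (34 + ((15 + 77) - 14))*88 = (34 + (92 - 14))*88 = (34 + 78)*88 = 112*88 = 9856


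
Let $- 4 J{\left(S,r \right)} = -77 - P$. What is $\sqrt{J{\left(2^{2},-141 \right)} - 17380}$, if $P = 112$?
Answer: $\frac{i \sqrt{69331}}{2} \approx 131.65 i$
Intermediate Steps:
$J{\left(S,r \right)} = \frac{189}{4}$ ($J{\left(S,r \right)} = - \frac{-77 - 112}{4} = \left(- \frac{1}{4}\right) \left(-189\right) = \frac{189}{4}$)
$\sqrt{J{\left(2^{2},-141 \right)} - 17380} = \sqrt{\frac{189}{4} - 17380} = \sqrt{- \frac{69331}{4}} = \frac{i \sqrt{69331}}{2}$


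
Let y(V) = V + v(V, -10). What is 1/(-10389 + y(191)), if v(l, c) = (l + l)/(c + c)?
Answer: -10/102171 ≈ -9.7875e-5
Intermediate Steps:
v(l, c) = l/c (v(l, c) = (2*l)/((2*c)) = (2*l)*(1/(2*c)) = l/c)
y(V) = 9*V/10 (y(V) = V + V/(-10) = V + V*(-⅒) = V - V/10 = 9*V/10)
1/(-10389 + y(191)) = 1/(-10389 + (9/10)*191) = 1/(-10389 + 1719/10) = 1/(-102171/10) = -10/102171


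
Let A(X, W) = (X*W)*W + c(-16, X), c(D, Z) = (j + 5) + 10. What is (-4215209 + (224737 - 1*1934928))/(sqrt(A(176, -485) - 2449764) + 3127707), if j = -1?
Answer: -1425608850600/752500932923 + 2279000*sqrt(1557994)/752500932923 ≈ -1.8907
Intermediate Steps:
c(D, Z) = 14 (c(D, Z) = (-1 + 5) + 10 = 4 + 10 = 14)
A(X, W) = 14 + X*W**2 (A(X, W) = (X*W)*W + 14 = (W*X)*W + 14 = X*W**2 + 14 = 14 + X*W**2)
(-4215209 + (224737 - 1*1934928))/(sqrt(A(176, -485) - 2449764) + 3127707) = (-4215209 + (224737 - 1*1934928))/(sqrt((14 + 176*(-485)**2) - 2449764) + 3127707) = (-4215209 + (224737 - 1934928))/(sqrt((14 + 176*235225) - 2449764) + 3127707) = (-4215209 - 1710191)/(sqrt((14 + 41399600) - 2449764) + 3127707) = -5925400/(sqrt(41399614 - 2449764) + 3127707) = -5925400/(sqrt(38949850) + 3127707) = -5925400/(5*sqrt(1557994) + 3127707) = -5925400/(3127707 + 5*sqrt(1557994))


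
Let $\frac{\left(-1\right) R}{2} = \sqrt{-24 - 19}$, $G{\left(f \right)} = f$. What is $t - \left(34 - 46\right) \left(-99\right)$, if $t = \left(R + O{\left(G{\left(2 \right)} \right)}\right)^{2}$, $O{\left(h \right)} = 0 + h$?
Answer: $-1356 - 8 i \sqrt{43} \approx -1356.0 - 52.46 i$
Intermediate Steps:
$R = - 2 i \sqrt{43}$ ($R = - 2 \sqrt{-24 - 19} = - 2 \sqrt{-43} = - 2 i \sqrt{43} \approx - 13.115 i$)
$O{\left(h \right)} = h$
$t = \left(2 - 2 i \sqrt{43}\right)^{2}$ ($t = \left(- 2 i \sqrt{43} + 2\right)^{2} = \left(2 - 2 i \sqrt{43}\right)^{2} \approx -168.0 - 52.46 i$)
$t - \left(34 - 46\right) \left(-99\right) = 4 \left(1 - i \sqrt{43}\right)^{2} - \left(34 - 46\right) \left(-99\right) = 4 \left(1 - i \sqrt{43}\right)^{2} - \left(-12\right) \left(-99\right) = 4 \left(1 - i \sqrt{43}\right)^{2} - 1188 = -1188 + 4 \left(1 - i \sqrt{43}\right)^{2}$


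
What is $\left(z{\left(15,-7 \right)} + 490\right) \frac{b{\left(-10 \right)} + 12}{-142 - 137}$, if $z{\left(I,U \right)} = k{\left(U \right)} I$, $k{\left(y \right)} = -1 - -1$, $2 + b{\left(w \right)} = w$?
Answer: $0$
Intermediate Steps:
$b{\left(w \right)} = -2 + w$
$k{\left(y \right)} = 0$ ($k{\left(y \right)} = -1 + 1 = 0$)
$z{\left(I,U \right)} = 0$ ($z{\left(I,U \right)} = 0 I = 0$)
$\left(z{\left(15,-7 \right)} + 490\right) \frac{b{\left(-10 \right)} + 12}{-142 - 137} = \left(0 + 490\right) \frac{\left(-2 - 10\right) + 12}{-142 - 137} = 490 \frac{-12 + 12}{-279} = 490 \cdot 0 \left(- \frac{1}{279}\right) = 490 \cdot 0 = 0$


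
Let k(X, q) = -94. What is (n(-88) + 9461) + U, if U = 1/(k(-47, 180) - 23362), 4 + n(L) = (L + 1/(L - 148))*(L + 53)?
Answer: 17350209629/1383904 ≈ 12537.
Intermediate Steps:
n(L) = -4 + (53 + L)*(L + 1/(-148 + L)) (n(L) = -4 + (L + 1/(L - 148))*(L + 53) = -4 + (L + 1/(-148 + L))*(53 + L) = -4 + (53 + L)*(L + 1/(-148 + L)))
U = -1/23456 (U = 1/(-94 - 23362) = 1/(-23456) = -1/23456 ≈ -4.2633e-5)
(n(-88) + 9461) + U = ((645 + (-88)³ - 7847*(-88) - 95*(-88)²)/(-148 - 88) + 9461) - 1/23456 = ((645 - 681472 + 690536 - 95*7744)/(-236) + 9461) - 1/23456 = (-(645 - 681472 + 690536 - 735680)/236 + 9461) - 1/23456 = (-1/236*(-725971) + 9461) - 1/23456 = (725971/236 + 9461) - 1/23456 = 2958767/236 - 1/23456 = 17350209629/1383904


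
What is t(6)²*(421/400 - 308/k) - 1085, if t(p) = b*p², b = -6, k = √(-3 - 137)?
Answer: 1200511/25 + 1026432*I*√35/5 ≈ 48020.0 + 1.2145e+6*I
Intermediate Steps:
k = 2*I*√35 (k = √(-140) = 2*I*√35 ≈ 11.832*I)
t(p) = -6*p²
t(6)²*(421/400 - 308/k) - 1085 = (-6*6²)²*(421/400 - 308*(-I*√35/70)) - 1085 = (-6*36)²*(421*(1/400) - (-22)*I*√35/5) - 1085 = (-216)²*(421/400 + 22*I*√35/5) - 1085 = 46656*(421/400 + 22*I*√35/5) - 1085 = (1227636/25 + 1026432*I*√35/5) - 1085 = 1200511/25 + 1026432*I*√35/5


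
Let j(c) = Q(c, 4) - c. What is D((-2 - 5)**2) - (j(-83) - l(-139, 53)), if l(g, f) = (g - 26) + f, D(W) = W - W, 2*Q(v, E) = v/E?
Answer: -1477/8 ≈ -184.63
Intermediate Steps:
Q(v, E) = v/(2*E) (Q(v, E) = (v/E)/2 = v/(2*E))
D(W) = 0
l(g, f) = -26 + f + g (l(g, f) = (-26 + g) + f = -26 + f + g)
j(c) = -7*c/8 (j(c) = (1/2)*c/4 - c = (1/2)*c*(1/4) - c = c/8 - c = -7*c/8)
D((-2 - 5)**2) - (j(-83) - l(-139, 53)) = 0 - (-7/8*(-83) - (-26 + 53 - 139)) = 0 - (581/8 - 1*(-112)) = 0 - (581/8 + 112) = 0 - 1*1477/8 = 0 - 1477/8 = -1477/8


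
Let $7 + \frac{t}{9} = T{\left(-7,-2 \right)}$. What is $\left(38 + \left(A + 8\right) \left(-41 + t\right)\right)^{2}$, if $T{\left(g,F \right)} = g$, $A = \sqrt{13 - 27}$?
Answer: $1294358 + 433532 i \sqrt{14} \approx 1.2944 \cdot 10^{6} + 1.6221 \cdot 10^{6} i$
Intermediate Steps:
$A = i \sqrt{14}$ ($A = \sqrt{-14} = i \sqrt{14} \approx 3.7417 i$)
$t = -126$ ($t = -63 + 9 \left(-7\right) = -63 - 63 = -126$)
$\left(38 + \left(A + 8\right) \left(-41 + t\right)\right)^{2} = \left(38 + \left(i \sqrt{14} + 8\right) \left(-41 - 126\right)\right)^{2} = \left(38 + \left(8 + i \sqrt{14}\right) \left(-167\right)\right)^{2} = \left(38 - \left(1336 + 167 i \sqrt{14}\right)\right)^{2} = \left(-1298 - 167 i \sqrt{14}\right)^{2}$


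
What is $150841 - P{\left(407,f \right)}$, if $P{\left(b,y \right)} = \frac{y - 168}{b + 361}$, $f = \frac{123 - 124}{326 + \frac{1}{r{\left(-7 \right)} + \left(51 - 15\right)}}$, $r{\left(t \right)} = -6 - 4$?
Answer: $\frac{491013508369}{3255168} \approx 1.5084 \cdot 10^{5}$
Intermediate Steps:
$r{\left(t \right)} = -10$
$f = - \frac{26}{8477}$ ($f = \frac{123 - 124}{326 + \frac{1}{-10 + \left(51 - 15\right)}} = - \frac{1}{326 + \frac{1}{-10 + \left(51 - 15\right)}} = - \frac{1}{326 + \frac{1}{-10 + 36}} = - \frac{1}{326 + \frac{1}{26}} = - \frac{1}{\frac{8477}{26}} = \left(-1\right) \frac{26}{8477} = - \frac{26}{8477} \approx -0.0030671$)
$P{\left(b,y \right)} = \frac{-168 + y}{361 + b}$
$150841 - P{\left(407,f \right)} = 150841 - \frac{-168 - \frac{26}{8477}}{361 + 407} = 150841 - \frac{1}{768} \left(- \frac{1424162}{8477}\right) = 150841 - - \frac{712081}{3255168} = 150841 + \frac{712081}{3255168} = \frac{491013508369}{3255168}$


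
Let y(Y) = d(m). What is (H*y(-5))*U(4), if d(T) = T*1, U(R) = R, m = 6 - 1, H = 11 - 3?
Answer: 160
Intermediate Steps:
H = 8
m = 5
d(T) = T
y(Y) = 5
(H*y(-5))*U(4) = (8*5)*4 = 40*4 = 160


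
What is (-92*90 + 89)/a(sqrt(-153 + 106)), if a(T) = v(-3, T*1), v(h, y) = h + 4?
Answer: -8191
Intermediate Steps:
v(h, y) = 4 + h
a(T) = 1 (a(T) = 4 - 3 = 1)
(-92*90 + 89)/a(sqrt(-153 + 106)) = (-92*90 + 89)/1 = (-8280 + 89)*1 = -8191*1 = -8191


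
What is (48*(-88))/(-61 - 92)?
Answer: 1408/51 ≈ 27.608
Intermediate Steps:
(48*(-88))/(-61 - 92) = -4224/(-153) = -4224*(-1/153) = 1408/51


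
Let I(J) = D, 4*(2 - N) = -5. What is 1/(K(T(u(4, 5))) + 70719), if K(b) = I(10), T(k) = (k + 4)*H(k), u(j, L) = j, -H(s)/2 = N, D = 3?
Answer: 1/70722 ≈ 1.4140e-5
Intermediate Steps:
N = 13/4 (N = 2 - 1/4*(-5) = 2 + 5/4 = 13/4 ≈ 3.2500)
H(s) = -13/2 (H(s) = -2*13/4 = -13/2)
I(J) = 3
T(k) = -26 - 13*k/2 (T(k) = (k + 4)*(-13/2) = (4 + k)*(-13/2) = -26 - 13*k/2)
K(b) = 3
1/(K(T(u(4, 5))) + 70719) = 1/(3 + 70719) = 1/70722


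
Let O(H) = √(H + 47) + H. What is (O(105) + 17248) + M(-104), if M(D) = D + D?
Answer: 17145 + 2*√38 ≈ 17157.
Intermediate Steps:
O(H) = H + √(47 + H) (O(H) = √(47 + H) + H = H + √(47 + H))
M(D) = 2*D
(O(105) + 17248) + M(-104) = ((105 + √(47 + 105)) + 17248) + 2*(-104) = ((105 + √152) + 17248) - 208 = ((105 + 2*√38) + 17248) - 208 = (17353 + 2*√38) - 208 = 17145 + 2*√38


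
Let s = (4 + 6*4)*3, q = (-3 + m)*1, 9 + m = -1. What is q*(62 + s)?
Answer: -1898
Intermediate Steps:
m = -10 (m = -9 - 1 = -10)
q = -13 (q = (-3 - 10)*1 = -13*1 = -13)
s = 84 (s = (4 + 24)*3 = 28*3 = 84)
q*(62 + s) = -13*(62 + 84) = -13*146 = -1898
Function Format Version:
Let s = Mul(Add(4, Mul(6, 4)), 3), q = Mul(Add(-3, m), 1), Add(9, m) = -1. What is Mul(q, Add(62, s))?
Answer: -1898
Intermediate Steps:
m = -10 (m = Add(-9, -1) = -10)
q = -13 (q = Mul(Add(-3, -10), 1) = Mul(-13, 1) = -13)
s = 84 (s = Mul(Add(4, 24), 3) = Mul(28, 3) = 84)
Mul(q, Add(62, s)) = Mul(-13, Add(62, 84)) = Mul(-13, 146) = -1898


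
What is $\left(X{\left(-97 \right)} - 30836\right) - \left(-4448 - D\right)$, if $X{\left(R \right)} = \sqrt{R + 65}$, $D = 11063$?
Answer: $-15325 + 4 i \sqrt{2} \approx -15325.0 + 5.6569 i$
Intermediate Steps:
$X{\left(R \right)} = \sqrt{65 + R}$
$\left(X{\left(-97 \right)} - 30836\right) - \left(-4448 - D\right) = \left(\sqrt{65 - 97} - 30836\right) - \left(-4448 - 11063\right) = \left(\sqrt{-32} - 30836\right) + \left(4448 - -11063\right) = \left(4 i \sqrt{2} - 30836\right) + \left(4448 + 11063\right) = \left(-30836 + 4 i \sqrt{2}\right) + 15511 = -15325 + 4 i \sqrt{2}$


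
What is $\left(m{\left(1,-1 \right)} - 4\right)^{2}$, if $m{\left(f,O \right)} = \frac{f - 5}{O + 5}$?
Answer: $25$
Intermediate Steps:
$m{\left(f,O \right)} = \frac{-5 + f}{5 + O}$
$\left(m{\left(1,-1 \right)} - 4\right)^{2} = \left(\frac{-5 + 1}{5 - 1} - 4\right)^{2} = \left(\frac{1}{4} \left(-4\right) - 4\right)^{2} = \left(-1 - 4\right)^{2} = \left(-5\right)^{2} = 25$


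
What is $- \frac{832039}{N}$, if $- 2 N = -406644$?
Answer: $- \frac{832039}{203322} \approx -4.0922$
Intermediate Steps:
$N = 203322$ ($N = \left(- \frac{1}{2}\right) \left(-406644\right) = 203322$)
$- \frac{832039}{N} = - \frac{832039}{203322}$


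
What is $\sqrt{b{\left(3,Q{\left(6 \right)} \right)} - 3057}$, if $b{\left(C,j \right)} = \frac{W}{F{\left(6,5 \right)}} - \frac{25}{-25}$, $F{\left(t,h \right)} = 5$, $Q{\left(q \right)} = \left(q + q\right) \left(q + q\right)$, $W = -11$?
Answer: $\frac{3 i \sqrt{8495}}{5} \approx 55.301 i$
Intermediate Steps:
$Q{\left(q \right)} = 4 q^{2}$ ($Q{\left(q \right)} = 2 q 2 q = 4 q^{2}$)
$b{\left(C,j \right)} = - \frac{6}{5}$ ($b{\left(C,j \right)} = - \frac{11}{5} - \frac{25}{-25} = \left(-11\right) \frac{1}{5} - -1 = - \frac{11}{5} + 1 = - \frac{6}{5}$)
$\sqrt{b{\left(3,Q{\left(6 \right)} \right)} - 3057} = \sqrt{- \frac{6}{5} - 3057} = \sqrt{- \frac{15291}{5}} = \frac{3 i \sqrt{8495}}{5}$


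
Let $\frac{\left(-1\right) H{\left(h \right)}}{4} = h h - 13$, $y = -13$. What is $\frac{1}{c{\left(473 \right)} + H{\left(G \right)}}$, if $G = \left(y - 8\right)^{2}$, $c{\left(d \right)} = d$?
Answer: $- \frac{1}{777399} \approx -1.2863 \cdot 10^{-6}$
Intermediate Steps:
$G = 441$ ($G = \left(-13 - 8\right)^{2} = \left(-21\right)^{2} = 441$)
$H{\left(h \right)} = 52 - 4 h^{2}$ ($H{\left(h \right)} = - 4 \left(h h - 13\right) = - 4 \left(h^{2} - 13\right) = - 4 \left(-13 + h^{2}\right) = 52 - 4 h^{2}$)
$\frac{1}{c{\left(473 \right)} + H{\left(G \right)}} = \frac{1}{473 + \left(52 - 4 \cdot 441^{2}\right)} = \frac{1}{473 + \left(52 - 777924\right)} = \frac{1}{473 - 777872} = \frac{1}{-777399} = - \frac{1}{777399}$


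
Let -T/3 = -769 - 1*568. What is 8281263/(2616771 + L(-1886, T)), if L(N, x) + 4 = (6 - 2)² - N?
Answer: 8281263/2618669 ≈ 3.1624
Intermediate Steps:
T = 4011 (T = -3*(-769 - 1*568) = -3*(-769 - 568) = -3*(-1337) = 4011)
L(N, x) = 12 - N (L(N, x) = -4 + ((6 - 2)² - N) = -4 + (4² - N) = -4 + (16 - N) = 12 - N)
8281263/(2616771 + L(-1886, T)) = 8281263/(2616771 + (12 - 1*(-1886))) = 8281263/(2616771 + (12 + 1886)) = 8281263/(2616771 + 1898) = 8281263/2618669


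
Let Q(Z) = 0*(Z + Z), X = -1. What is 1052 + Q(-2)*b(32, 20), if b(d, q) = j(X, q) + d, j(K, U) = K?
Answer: 1052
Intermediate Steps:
Q(Z) = 0 (Q(Z) = 0*(2*Z) = 0)
b(d, q) = -1 + d
1052 + Q(-2)*b(32, 20) = 1052 + 0*(-1 + 32) = 1052 + 0*31 = 1052 + 0 = 1052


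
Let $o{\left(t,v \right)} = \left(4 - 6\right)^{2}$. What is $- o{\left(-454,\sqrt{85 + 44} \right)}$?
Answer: $-4$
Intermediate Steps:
$o{\left(t,v \right)} = 4$ ($o{\left(t,v \right)} = \left(-2\right)^{2} = 4$)
$- o{\left(-454,\sqrt{85 + 44} \right)} = \left(-1\right) 4 = -4$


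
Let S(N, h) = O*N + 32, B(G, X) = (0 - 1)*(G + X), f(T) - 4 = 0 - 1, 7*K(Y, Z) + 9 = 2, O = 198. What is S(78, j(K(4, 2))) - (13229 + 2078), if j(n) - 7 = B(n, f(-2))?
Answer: 169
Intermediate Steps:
K(Y, Z) = -1 (K(Y, Z) = -9/7 + (⅐)*2 = -9/7 + 2/7 = -1)
f(T) = 3 (f(T) = 4 + (0 - 1) = 4 - 1 = 3)
B(G, X) = -G - X (B(G, X) = -(G + X) = -G - X)
j(n) = 4 - n (j(n) = 7 + (-n - 1*3) = 7 + (-n - 3) = 7 + (-3 - n) = 4 - n)
S(N, h) = 32 + 198*N (S(N, h) = 198*N + 32 = 32 + 198*N)
S(78, j(K(4, 2))) - (13229 + 2078) = (32 + 198*78) - (13229 + 2078) = (32 + 15444) - 1*15307 = 15476 - 15307 = 169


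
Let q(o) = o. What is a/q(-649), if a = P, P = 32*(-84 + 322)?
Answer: -7616/649 ≈ -11.735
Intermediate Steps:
P = 7616 (P = 32*238 = 7616)
a = 7616
a/q(-649) = 7616/(-649) = 7616*(-1/649) = -7616/649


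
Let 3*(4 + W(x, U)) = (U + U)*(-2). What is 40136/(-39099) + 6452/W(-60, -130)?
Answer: 184102789/4965573 ≈ 37.076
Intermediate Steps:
W(x, U) = -4 - 4*U/3 (W(x, U) = -4 + ((U + U)*(-2))/3 = -4 + ((2*U)*(-2))/3 = -4 + (-4*U)/3 = -4 - 4*U/3)
40136/(-39099) + 6452/W(-60, -130) = 40136/(-39099) + 6452/(-4 - 4/3*(-130)) = 40136*(-1/39099) + 6452/(-4 + 520/3) = -40136/39099 + 6452/(508/3) = -40136/39099 + 6452*(3/508) = -40136/39099 + 4839/127 = 184102789/4965573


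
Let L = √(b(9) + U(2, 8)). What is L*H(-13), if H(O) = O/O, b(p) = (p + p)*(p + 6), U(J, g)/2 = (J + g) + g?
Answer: 3*√34 ≈ 17.493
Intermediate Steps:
U(J, g) = 2*J + 4*g (U(J, g) = 2*((J + g) + g) = 2*(J + 2*g) = 2*J + 4*g)
b(p) = 2*p*(6 + p) (b(p) = (2*p)*(6 + p) = 2*p*(6 + p))
H(O) = 1
L = 3*√34 (L = √(2*9*(6 + 9) + (2*2 + 4*8)) = √(2*9*15 + (4 + 32)) = √(270 + 36) = √306 = 3*√34 ≈ 17.493)
L*H(-13) = (3*√34)*1 = 3*√34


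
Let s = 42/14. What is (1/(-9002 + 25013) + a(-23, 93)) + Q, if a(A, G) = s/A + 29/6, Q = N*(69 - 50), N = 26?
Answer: 367297723/736506 ≈ 498.70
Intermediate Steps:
Q = 494 (Q = 26*(69 - 50) = 26*19 = 494)
s = 3 (s = 42*(1/14) = 3)
a(A, G) = 29/6 + 3/A (a(A, G) = 3/A + 29/6 = 29/6 + 3/A)
(1/(-9002 + 25013) + a(-23, 93)) + Q = (1/(-9002 + 25013) + (29/6 + 3/(-23))) + 494 = (1/16011 + (29/6 + 3*(-1/23))) + 494 = (1/16011 + (29/6 - 3/23)) + 494 = (1/16011 + 649/138) + 494 = 3463759/736506 + 494 = 367297723/736506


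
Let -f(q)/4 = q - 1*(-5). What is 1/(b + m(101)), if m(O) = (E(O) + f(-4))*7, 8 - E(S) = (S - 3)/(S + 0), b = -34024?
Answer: -101/3434282 ≈ -2.9409e-5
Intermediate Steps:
f(q) = -20 - 4*q (f(q) = -4*(q - 1*(-5)) = -4*(q + 5) = -4*(5 + q) = -20 - 4*q)
E(S) = 8 - (-3 + S)/S (E(S) = 8 - (S - 3)/(S + 0) = 8 - (-3 + S)/S)
m(O) = 21 + 21/O (m(O) = ((7 + 3/O) + (-20 - 4*(-4)))*7 = ((7 + 3/O) + (-20 + 16))*7 = ((7 + 3/O) - 4)*7 = (3 + 3/O)*7 = 21 + 21/O)
1/(b + m(101)) = 1/(-34024 + (21 + 21/101)) = 1/(-34024 + 2142/101) = 1/(-3434282/101) = -101/3434282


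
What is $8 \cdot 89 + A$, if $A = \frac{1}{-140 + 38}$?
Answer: $\frac{72623}{102} \approx 711.99$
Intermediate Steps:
$A = - \frac{1}{102}$ ($A = \frac{1}{-102} = - \frac{1}{102} \approx -0.0098039$)
$8 \cdot 89 + A = 8 \cdot 89 - \frac{1}{102} = 712 - \frac{1}{102} = \frac{72623}{102}$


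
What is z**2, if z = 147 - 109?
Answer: 1444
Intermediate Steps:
z = 38
z**2 = 38**2 = 1444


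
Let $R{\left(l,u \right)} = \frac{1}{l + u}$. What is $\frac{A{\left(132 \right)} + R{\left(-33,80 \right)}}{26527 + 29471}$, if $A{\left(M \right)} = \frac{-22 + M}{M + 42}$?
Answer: $\frac{1336}{114487911} \approx 1.1669 \cdot 10^{-5}$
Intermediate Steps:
$A{\left(M \right)} = \frac{-22 + M}{42 + M}$
$\frac{A{\left(132 \right)} + R{\left(-33,80 \right)}}{26527 + 29471} = \frac{\frac{-22 + 132}{42 + 132} + \frac{1}{-33 + 80}}{26527 + 29471} = \frac{\frac{1}{174} \cdot 110 + \frac{1}{47}}{55998} = \left(\frac{1}{174} \cdot 110 + \frac{1}{47}\right) \frac{1}{55998} = \left(\frac{55}{87} + \frac{1}{47}\right) \frac{1}{55998} = \frac{2672}{4089} \cdot \frac{1}{55998} = \frac{1336}{114487911}$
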